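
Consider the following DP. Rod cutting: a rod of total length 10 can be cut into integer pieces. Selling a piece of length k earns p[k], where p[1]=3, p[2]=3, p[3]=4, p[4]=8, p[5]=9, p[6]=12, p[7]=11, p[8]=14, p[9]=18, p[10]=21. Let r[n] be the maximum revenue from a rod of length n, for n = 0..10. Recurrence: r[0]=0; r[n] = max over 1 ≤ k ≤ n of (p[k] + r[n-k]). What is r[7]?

21

   n    0    1    2    3    4    5    6    7    8    9   10
r[n]    0    3    6    9   12   15   18   21   24   27   30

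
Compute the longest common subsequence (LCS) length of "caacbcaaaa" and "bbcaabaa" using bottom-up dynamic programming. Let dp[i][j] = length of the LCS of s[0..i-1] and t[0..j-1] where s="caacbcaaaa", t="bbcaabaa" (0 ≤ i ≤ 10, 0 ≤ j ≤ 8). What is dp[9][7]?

5

   ''  b  b  c  a  a  b  a  a
''  0  0  0  0  0  0  0  0  0
 c  0  0  0  1  1  1  1  1  1
 a  0  0  0  1  2  2  2  2  2
 a  0  0  0  1  2  3  3  3  3
 c  0  0  0  1  2  3  3  3  3
 b  0  1  1  1  2  3  4  4  4
 c  0  1  1  2  2  3  4  4  4
 a  0  1  1  2  3  3  4  5  5
 a  0  1  1  2  3  4  4  5  6
 a  0  1  1  2  3  4  4  5  6
 a  0  1  1  2  3  4  4  5  6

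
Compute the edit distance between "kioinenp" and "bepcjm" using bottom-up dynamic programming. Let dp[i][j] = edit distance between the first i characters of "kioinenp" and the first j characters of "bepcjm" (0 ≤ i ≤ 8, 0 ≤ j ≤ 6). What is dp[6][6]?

   ''  b  e  p  c  j  m
''  0  1  2  3  4  5  6
 k  1  1  2  3  4  5  6
 i  2  2  2  3  4  5  6
 o  3  3  3  3  4  5  6
 i  4  4  4  4  4  5  6
 n  5  5  5  5  5  5  6
 e  6  6  5  6  6  6  6
 n  7  7  6  6  7  7  7
 p  8  8  7  6  7  8  8

6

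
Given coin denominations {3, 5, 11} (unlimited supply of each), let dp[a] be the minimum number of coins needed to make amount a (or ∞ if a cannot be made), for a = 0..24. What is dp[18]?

 a  0  1  2  3  4  5  6  7  8  9 10 11 12 13 14 15 16 17 18 19 20 21 22 23 24
dp  0  -  -  1  -  1  2  -  2  3  2  1  4  3  2  3  2  3  4  3  4  3  2  5  4
(- denotes ∞ / unreachable)

4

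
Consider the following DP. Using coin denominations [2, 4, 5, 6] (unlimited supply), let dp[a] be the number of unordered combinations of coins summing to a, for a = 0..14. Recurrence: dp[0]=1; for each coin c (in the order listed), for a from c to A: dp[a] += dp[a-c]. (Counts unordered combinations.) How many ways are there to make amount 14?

after  coin     0     1     2     3     4     5     6     7     8     9    10    11    12    13    14
          2     1     0     1     0     1     0     1     0     1     0     1     0     1     0     1
          4     1     0     1     0     2     0     2     0     3     0     3     0     4     0     4
          5     1     0     1     0     2     1     2     1     3     2     4     2     5     3     6
          6     1     0     1     0     2     1     3     1     4     2     6     3     8     4    10

10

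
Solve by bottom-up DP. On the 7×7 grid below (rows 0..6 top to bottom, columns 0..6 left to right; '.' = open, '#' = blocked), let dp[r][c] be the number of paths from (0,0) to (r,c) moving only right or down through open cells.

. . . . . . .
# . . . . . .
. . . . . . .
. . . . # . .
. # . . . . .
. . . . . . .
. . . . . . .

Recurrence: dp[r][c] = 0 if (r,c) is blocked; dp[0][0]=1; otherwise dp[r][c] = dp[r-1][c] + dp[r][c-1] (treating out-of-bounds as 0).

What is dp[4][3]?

r\c   0   1   2   3   4   5   6
  0   1   1   1   1   1   1   1
  1   0   1   2   3   4   5   6
  2   0   1   3   6  10  15  21
  3   0   1   4  10   0  15  36
  4   0   0   4  14  14  29  65
  5   0   0   4  18  32  61 126
  6   0   0   4  22  54 115 241

14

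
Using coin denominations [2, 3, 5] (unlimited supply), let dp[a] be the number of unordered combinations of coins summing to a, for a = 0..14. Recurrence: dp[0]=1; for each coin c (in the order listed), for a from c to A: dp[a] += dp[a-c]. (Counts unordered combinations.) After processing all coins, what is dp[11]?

4

after  coin     0     1     2     3     4     5     6     7     8     9    10    11    12    13    14
          2     1     0     1     0     1     0     1     0     1     0     1     0     1     0     1
          3     1     0     1     1     1     1     2     1     2     2     2     2     3     2     3
          5     1     0     1     1     1     2     2     2     3     3     4     4     5     5     6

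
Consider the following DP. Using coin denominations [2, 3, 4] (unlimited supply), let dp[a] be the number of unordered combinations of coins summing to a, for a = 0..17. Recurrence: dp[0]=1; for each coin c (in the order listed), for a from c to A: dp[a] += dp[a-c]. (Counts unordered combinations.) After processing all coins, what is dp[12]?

after  coin     0     1     2     3     4     5     6     7     8     9    10    11    12    13    14    15    16    17
          2     1     0     1     0     1     0     1     0     1     0     1     0     1     0     1     0     1     0
          3     1     0     1     1     1     1     2     1     2     2     2     2     3     2     3     3     3     3
          4     1     0     1     1     2     1     3     2     4     3     5     4     7     5     8     7    10     8

7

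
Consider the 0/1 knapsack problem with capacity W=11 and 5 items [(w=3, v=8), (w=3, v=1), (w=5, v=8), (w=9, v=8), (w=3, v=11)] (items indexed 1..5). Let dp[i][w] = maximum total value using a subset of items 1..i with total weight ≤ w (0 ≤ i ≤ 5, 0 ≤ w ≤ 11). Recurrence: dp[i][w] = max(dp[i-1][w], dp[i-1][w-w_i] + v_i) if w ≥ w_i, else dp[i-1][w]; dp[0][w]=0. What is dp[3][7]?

i\w   0   1   2   3   4   5   6   7   8   9  10  11
  0   0   0   0   0   0   0   0   0   0   0   0   0
  1   0   0   0   8   8   8   8   8   8   8   8   8
  2   0   0   0   8   8   8   9   9   9   9   9   9
  3   0   0   0   8   8   8   9   9  16  16  16  17
  4   0   0   0   8   8   8   9   9  16  16  16  17
  5   0   0   0  11  11  11  19  19  19  20  20  27

9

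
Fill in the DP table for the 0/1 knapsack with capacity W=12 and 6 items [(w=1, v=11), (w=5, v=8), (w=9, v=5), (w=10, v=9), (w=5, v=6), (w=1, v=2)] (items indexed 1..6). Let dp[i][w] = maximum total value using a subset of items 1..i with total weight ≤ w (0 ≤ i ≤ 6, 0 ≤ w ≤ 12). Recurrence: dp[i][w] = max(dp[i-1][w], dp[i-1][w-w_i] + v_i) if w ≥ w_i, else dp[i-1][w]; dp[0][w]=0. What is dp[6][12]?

i\w   0   1   2   3   4   5   6   7   8   9  10  11  12
  0   0   0   0   0   0   0   0   0   0   0   0   0   0
  1   0  11  11  11  11  11  11  11  11  11  11  11  11
  2   0  11  11  11  11  11  19  19  19  19  19  19  19
  3   0  11  11  11  11  11  19  19  19  19  19  19  19
  4   0  11  11  11  11  11  19  19  19  19  19  20  20
  5   0  11  11  11  11  11  19  19  19  19  19  25  25
  6   0  11  13  13  13  13  19  21  21  21  21  25  27

27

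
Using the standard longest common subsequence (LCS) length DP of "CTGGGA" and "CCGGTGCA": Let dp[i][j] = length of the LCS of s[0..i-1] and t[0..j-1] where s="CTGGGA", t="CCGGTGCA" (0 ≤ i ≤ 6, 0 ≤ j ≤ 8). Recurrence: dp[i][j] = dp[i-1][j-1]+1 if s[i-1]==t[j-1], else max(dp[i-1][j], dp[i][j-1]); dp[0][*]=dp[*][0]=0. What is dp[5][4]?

   ''  C  C  G  G  T  G  C  A
''  0  0  0  0  0  0  0  0  0
 C  0  1  1  1  1  1  1  1  1
 T  0  1  1  1  1  2  2  2  2
 G  0  1  1  2  2  2  3  3  3
 G  0  1  1  2  3  3  3  3  3
 G  0  1  1  2  3  3  4  4  4
 A  0  1  1  2  3  3  4  4  5

3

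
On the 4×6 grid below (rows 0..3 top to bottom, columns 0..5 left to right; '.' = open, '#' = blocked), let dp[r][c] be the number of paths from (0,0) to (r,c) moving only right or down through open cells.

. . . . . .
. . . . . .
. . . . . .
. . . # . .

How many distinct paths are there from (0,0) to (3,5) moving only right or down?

36

r\c   0   1   2   3   4   5
  0   1   1   1   1   1   1
  1   1   2   3   4   5   6
  2   1   3   6  10  15  21
  3   1   4  10   0  15  36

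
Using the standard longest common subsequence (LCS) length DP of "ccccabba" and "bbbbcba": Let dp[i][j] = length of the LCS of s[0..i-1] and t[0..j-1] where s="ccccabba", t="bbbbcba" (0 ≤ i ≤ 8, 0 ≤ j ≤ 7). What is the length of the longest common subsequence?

   ''  b  b  b  b  c  b  a
''  0  0  0  0  0  0  0  0
 c  0  0  0  0  0  1  1  1
 c  0  0  0  0  0  1  1  1
 c  0  0  0  0  0  1  1  1
 c  0  0  0  0  0  1  1  1
 a  0  0  0  0  0  1  1  2
 b  0  1  1  1  1  1  2  2
 b  0  1  2  2  2  2  2  2
 a  0  1  2  2  2  2  2  3

3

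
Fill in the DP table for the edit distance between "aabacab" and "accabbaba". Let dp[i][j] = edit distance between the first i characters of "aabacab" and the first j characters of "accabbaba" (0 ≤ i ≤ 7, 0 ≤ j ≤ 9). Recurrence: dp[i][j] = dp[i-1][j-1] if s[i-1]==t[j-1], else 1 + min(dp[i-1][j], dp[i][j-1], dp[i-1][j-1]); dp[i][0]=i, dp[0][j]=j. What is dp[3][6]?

   ''  a  c  c  a  b  b  a  b  a
''  0  1  2  3  4  5  6  7  8  9
 a  1  0  1  2  3  4  5  6  7  8
 a  2  1  1  2  2  3  4  5  6  7
 b  3  2  2  2  3  2  3  4  5  6
 a  4  3  3  3  2  3  3  3  4  5
 c  5  4  3  3  3  3  4  4  4  5
 a  6  5  4  4  3  4  4  4  5  4
 b  7  6  5  5  4  3  4  5  4  5

3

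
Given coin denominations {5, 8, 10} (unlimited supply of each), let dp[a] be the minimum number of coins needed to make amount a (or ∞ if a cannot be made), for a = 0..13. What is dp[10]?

 a  0  1  2  3  4  5  6  7  8  9 10 11 12 13
dp  0  -  -  -  -  1  -  -  1  -  1  -  -  2
(- denotes ∞ / unreachable)

1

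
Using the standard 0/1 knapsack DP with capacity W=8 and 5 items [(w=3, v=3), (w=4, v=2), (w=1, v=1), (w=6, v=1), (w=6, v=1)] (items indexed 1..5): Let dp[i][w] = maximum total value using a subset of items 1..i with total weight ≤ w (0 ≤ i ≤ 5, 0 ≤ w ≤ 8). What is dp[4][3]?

i\w   0   1   2   3   4   5   6   7   8
  0   0   0   0   0   0   0   0   0   0
  1   0   0   0   3   3   3   3   3   3
  2   0   0   0   3   3   3   3   5   5
  3   0   1   1   3   4   4   4   5   6
  4   0   1   1   3   4   4   4   5   6
  5   0   1   1   3   4   4   4   5   6

3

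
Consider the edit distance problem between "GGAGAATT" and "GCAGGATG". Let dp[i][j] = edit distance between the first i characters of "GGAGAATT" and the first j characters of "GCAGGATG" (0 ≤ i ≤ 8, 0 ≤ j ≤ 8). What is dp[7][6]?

   ''  G  C  A  G  G  A  T  G
''  0  1  2  3  4  5  6  7  8
 G  1  0  1  2  3  4  5  6  7
 G  2  1  1  2  2  3  4  5  6
 A  3  2  2  1  2  3  3  4  5
 G  4  3  3  2  1  2  3  4  4
 A  5  4  4  3  2  2  2  3  4
 A  6  5  5  4  3  3  2  3  4
 T  7  6  6  5  4  4  3  2  3
 T  8  7  7  6  5  5  4  3  3

3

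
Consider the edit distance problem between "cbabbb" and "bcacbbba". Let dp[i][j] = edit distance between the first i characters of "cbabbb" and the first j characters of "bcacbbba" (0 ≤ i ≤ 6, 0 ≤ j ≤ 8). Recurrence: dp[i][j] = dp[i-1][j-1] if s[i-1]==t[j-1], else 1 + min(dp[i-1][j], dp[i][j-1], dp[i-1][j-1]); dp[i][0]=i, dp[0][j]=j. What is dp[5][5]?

   ''  b  c  a  c  b  b  b  a
''  0  1  2  3  4  5  6  7  8
 c  1  1  1  2  3  4  5  6  7
 b  2  1  2  2  3  3  4  5  6
 a  3  2  2  2  3  4  4  5  5
 b  4  3  3  3  3  3  4  4  5
 b  5  4  4  4  4  3  3  4  5
 b  6  5  5  5  5  4  3  3  4

3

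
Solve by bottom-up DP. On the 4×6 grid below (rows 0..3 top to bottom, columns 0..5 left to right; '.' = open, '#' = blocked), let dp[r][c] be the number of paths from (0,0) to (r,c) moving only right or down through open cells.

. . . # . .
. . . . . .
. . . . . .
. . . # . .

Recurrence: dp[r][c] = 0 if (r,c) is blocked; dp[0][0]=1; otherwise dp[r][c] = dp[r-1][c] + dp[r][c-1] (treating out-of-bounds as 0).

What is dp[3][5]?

r\c   0   1   2   3   4   5
  0   1   1   1   0   0   0
  1   1   2   3   3   3   3
  2   1   3   6   9  12  15
  3   1   4  10   0  12  27

27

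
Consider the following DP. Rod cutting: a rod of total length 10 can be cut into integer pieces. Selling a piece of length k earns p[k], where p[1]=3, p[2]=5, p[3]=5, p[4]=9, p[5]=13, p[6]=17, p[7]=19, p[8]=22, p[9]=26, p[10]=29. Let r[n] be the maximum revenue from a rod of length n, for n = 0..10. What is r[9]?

27

   n    0    1    2    3    4    5    6    7    8    9   10
r[n]    0    3    6    9   12   15   18   21   24   27   30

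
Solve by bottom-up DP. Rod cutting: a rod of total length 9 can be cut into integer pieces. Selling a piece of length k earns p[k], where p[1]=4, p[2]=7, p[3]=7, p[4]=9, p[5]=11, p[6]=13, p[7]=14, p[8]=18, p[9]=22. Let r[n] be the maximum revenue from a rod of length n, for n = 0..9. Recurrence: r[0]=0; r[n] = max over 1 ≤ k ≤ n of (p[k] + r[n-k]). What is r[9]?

   n    0    1    2    3    4    5    6    7    8    9
r[n]    0    4    8   12   16   20   24   28   32   36

36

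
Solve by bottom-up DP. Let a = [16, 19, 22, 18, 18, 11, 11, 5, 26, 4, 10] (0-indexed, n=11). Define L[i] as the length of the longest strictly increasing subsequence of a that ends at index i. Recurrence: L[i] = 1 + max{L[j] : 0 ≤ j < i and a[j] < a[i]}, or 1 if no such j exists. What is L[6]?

1

   i    0    1    2    3    4    5    6    7    8    9   10
a[i]   16   19   22   18   18   11   11    5   26    4   10
L[i]    1    2    3    2    2    1    1    1    4    1    2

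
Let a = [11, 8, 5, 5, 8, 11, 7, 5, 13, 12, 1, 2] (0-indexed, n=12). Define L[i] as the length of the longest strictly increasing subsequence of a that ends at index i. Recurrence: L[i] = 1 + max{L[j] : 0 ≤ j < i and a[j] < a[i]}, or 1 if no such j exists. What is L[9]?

4

   i    0    1    2    3    4    5    6    7    8    9   10   11
a[i]   11    8    5    5    8   11    7    5   13   12    1    2
L[i]    1    1    1    1    2    3    2    1    4    4    1    2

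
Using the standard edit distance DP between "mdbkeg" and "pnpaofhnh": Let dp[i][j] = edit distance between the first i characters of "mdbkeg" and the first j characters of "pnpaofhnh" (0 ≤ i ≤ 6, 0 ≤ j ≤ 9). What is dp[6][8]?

8

   ''  p  n  p  a  o  f  h  n  h
''  0  1  2  3  4  5  6  7  8  9
 m  1  1  2  3  4  5  6  7  8  9
 d  2  2  2  3  4  5  6  7  8  9
 b  3  3  3  3  4  5  6  7  8  9
 k  4  4  4  4  4  5  6  7  8  9
 e  5  5  5  5  5  5  6  7  8  9
 g  6  6  6  6  6  6  6  7  8  9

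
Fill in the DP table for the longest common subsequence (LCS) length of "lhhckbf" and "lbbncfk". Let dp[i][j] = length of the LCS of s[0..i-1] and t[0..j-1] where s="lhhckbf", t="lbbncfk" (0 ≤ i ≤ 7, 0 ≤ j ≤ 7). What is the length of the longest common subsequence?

   ''  l  b  b  n  c  f  k
''  0  0  0  0  0  0  0  0
 l  0  1  1  1  1  1  1  1
 h  0  1  1  1  1  1  1  1
 h  0  1  1  1  1  1  1  1
 c  0  1  1  1  1  2  2  2
 k  0  1  1  1  1  2  2  3
 b  0  1  2  2  2  2  2  3
 f  0  1  2  2  2  2  3  3

3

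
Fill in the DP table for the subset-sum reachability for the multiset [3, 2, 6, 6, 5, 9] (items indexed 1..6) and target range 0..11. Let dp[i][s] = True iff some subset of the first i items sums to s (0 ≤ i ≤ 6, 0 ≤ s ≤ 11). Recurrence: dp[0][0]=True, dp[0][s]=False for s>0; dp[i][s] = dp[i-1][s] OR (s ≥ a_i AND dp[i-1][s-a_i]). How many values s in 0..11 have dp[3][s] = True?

i\s   0   1   2   3   4   5   6   7   8   9  10  11
  0   T   F   F   F   F   F   F   F   F   F   F   F
  1   T   F   F   T   F   F   F   F   F   F   F   F
  2   T   F   T   T   F   T   F   F   F   F   F   F
  3   T   F   T   T   F   T   T   F   T   T   F   T
  4   T   F   T   T   F   T   T   F   T   T   F   T
  5   T   F   T   T   F   T   T   T   T   T   T   T
  6   T   F   T   T   F   T   T   T   T   T   T   T

8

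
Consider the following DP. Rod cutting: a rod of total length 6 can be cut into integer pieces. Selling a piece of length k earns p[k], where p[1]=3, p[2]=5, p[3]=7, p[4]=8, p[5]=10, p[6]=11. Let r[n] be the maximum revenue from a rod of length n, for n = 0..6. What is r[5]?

   n    0    1    2    3    4    5    6
r[n]    0    3    6    9   12   15   18

15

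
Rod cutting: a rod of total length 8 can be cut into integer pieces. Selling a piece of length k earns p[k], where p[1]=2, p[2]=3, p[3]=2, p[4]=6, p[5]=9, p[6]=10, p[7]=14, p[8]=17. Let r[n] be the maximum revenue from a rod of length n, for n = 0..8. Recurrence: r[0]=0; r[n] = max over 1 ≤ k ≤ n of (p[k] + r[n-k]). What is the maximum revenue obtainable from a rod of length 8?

17

   n    0    1    2    3    4    5    6    7    8
r[n]    0    2    4    6    8   10   12   14   17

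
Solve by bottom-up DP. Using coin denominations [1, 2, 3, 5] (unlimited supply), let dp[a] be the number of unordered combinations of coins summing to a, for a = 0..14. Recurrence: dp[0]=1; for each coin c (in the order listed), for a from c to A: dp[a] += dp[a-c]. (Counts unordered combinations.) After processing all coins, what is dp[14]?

after  coin     0     1     2     3     4     5     6     7     8     9    10    11    12    13    14
          1     1     1     1     1     1     1     1     1     1     1     1     1     1     1     1
          2     1     1     2     2     3     3     4     4     5     5     6     6     7     7     8
          3     1     1     2     3     4     5     7     8    10    12    14    16    19    21    24
          5     1     1     2     3     4     6     8    10    13    16    20    24    29    34    40

40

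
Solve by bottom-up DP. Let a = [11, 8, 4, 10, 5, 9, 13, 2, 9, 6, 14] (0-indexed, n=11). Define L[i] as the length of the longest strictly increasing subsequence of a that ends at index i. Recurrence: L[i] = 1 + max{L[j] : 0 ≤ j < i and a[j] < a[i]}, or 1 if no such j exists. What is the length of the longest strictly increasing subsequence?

5

   i    0    1    2    3    4    5    6    7    8    9   10
a[i]   11    8    4   10    5    9   13    2    9    6   14
L[i]    1    1    1    2    2    3    4    1    3    3    5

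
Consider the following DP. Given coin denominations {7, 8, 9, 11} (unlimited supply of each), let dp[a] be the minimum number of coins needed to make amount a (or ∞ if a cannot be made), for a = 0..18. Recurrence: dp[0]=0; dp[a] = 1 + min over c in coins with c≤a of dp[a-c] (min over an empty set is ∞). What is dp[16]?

 a  0  1  2  3  4  5  6  7  8  9 10 11 12 13 14 15 16 17 18
dp  0  -  -  -  -  -  -  1  1  1  -  1  -  -  2  2  2  2  2
(- denotes ∞ / unreachable)

2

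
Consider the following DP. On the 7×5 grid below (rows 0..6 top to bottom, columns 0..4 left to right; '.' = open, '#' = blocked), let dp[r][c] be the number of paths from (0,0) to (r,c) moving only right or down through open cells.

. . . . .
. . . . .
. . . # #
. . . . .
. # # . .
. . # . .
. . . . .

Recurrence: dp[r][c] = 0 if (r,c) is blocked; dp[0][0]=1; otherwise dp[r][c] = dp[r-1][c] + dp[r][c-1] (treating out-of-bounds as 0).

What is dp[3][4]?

10

r\c   0   1   2   3   4
  0   1   1   1   1   1
  1   1   2   3   4   5
  2   1   3   6   0   0
  3   1   4  10  10  10
  4   1   0   0  10  20
  5   1   1   0  10  30
  6   1   2   2  12  42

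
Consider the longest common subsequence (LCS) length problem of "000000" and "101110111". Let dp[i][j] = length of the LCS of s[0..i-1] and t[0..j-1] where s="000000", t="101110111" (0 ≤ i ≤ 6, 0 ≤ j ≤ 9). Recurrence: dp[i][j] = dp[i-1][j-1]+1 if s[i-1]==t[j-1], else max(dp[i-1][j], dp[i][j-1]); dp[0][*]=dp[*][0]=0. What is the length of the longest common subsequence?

   ''  1  0  1  1  1  0  1  1  1
''  0  0  0  0  0  0  0  0  0  0
 0  0  0  1  1  1  1  1  1  1  1
 0  0  0  1  1  1  1  2  2  2  2
 0  0  0  1  1  1  1  2  2  2  2
 0  0  0  1  1  1  1  2  2  2  2
 0  0  0  1  1  1  1  2  2  2  2
 0  0  0  1  1  1  1  2  2  2  2

2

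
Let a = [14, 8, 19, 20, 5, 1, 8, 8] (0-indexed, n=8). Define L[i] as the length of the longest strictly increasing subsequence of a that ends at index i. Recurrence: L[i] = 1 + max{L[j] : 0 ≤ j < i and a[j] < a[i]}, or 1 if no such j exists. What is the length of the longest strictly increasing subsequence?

3

   i    0    1    2    3    4    5    6    7
a[i]   14    8   19   20    5    1    8    8
L[i]    1    1    2    3    1    1    2    2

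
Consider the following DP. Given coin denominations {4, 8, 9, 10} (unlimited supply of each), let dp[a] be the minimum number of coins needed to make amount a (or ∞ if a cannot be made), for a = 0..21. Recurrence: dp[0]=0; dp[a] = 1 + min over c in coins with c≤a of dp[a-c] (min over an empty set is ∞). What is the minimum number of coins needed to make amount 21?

3

 a  0  1  2  3  4  5  6  7  8  9 10 11 12 13 14 15 16 17 18 19 20 21
dp  0  -  -  -  1  -  -  -  1  1  1  -  2  2  2  -  2  2  2  2  2  3
(- denotes ∞ / unreachable)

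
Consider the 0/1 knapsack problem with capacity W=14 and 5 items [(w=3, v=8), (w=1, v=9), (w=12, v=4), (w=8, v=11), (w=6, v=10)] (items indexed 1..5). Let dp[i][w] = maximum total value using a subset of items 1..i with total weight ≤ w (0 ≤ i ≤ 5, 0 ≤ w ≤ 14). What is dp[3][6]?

17

i\w   0   1   2   3   4   5   6   7   8   9  10  11  12  13  14
  0   0   0   0   0   0   0   0   0   0   0   0   0   0   0   0
  1   0   0   0   8   8   8   8   8   8   8   8   8   8   8   8
  2   0   9   9   9  17  17  17  17  17  17  17  17  17  17  17
  3   0   9   9   9  17  17  17  17  17  17  17  17  17  17  17
  4   0   9   9   9  17  17  17  17  17  20  20  20  28  28  28
  5   0   9   9   9  17  17  17  19  19  20  27  27  28  28  28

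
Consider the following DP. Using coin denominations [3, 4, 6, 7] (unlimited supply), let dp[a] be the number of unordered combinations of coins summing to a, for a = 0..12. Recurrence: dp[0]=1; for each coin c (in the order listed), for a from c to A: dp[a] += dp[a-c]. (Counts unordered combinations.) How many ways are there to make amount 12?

after  coin     0     1     2     3     4     5     6     7     8     9    10    11    12
          3     1     0     0     1     0     0     1     0     0     1     0     0     1
          4     1     0     0     1     1     0     1     1     1     1     1     1     2
          6     1     0     0     1     1     0     2     1     1     2     2     1     4
          7     1     0     0     1     1     0     2     2     1     2     3     2     4

4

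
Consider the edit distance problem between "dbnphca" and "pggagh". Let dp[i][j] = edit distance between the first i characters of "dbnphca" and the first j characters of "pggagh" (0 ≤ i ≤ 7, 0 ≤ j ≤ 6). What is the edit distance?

   ''  p  g  g  a  g  h
''  0  1  2  3  4  5  6
 d  1  1  2  3  4  5  6
 b  2  2  2  3  4  5  6
 n  3  3  3  3  4  5  6
 p  4  3  4  4  4  5  6
 h  5  4  4  5  5  5  5
 c  6  5  5  5  6  6  6
 a  7  6  6  6  5  6  7

7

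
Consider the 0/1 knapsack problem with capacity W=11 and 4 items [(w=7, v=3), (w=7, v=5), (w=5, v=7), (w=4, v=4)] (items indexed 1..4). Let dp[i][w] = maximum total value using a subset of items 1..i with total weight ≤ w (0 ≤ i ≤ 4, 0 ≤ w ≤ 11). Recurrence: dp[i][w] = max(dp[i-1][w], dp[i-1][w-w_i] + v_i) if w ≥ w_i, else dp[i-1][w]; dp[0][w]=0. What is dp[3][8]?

i\w   0   1   2   3   4   5   6   7   8   9  10  11
  0   0   0   0   0   0   0   0   0   0   0   0   0
  1   0   0   0   0   0   0   0   3   3   3   3   3
  2   0   0   0   0   0   0   0   5   5   5   5   5
  3   0   0   0   0   0   7   7   7   7   7   7   7
  4   0   0   0   0   4   7   7   7   7  11  11  11

7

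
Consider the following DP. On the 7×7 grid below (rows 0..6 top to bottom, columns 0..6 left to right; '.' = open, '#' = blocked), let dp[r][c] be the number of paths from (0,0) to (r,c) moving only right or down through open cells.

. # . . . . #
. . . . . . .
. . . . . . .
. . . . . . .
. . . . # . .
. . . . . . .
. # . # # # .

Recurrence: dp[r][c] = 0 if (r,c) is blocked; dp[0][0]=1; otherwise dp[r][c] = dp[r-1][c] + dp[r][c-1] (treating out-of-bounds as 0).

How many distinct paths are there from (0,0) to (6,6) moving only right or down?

r\c   0   1   2   3   4   5   6
  0   1   0   0   0   0   0   0
  1   1   1   1   1   1   1   1
  2   1   2   3   4   5   6   7
  3   1   3   6  10  15  21  28
  4   1   4  10  20   0  21  49
  5   1   5  15  35  35  56 105
  6   1   0  15   0   0   0 105

105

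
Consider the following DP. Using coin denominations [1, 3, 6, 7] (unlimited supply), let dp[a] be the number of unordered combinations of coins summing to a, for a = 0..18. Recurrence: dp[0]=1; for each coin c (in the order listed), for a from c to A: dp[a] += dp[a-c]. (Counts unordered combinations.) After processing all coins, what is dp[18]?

after  coin     0     1     2     3     4     5     6     7     8     9    10    11    12    13    14    15    16    17    18
          1     1     1     1     1     1     1     1     1     1     1     1     1     1     1     1     1     1     1     1
          3     1     1     1     2     2     2     3     3     3     4     4     4     5     5     5     6     6     6     7
          6     1     1     1     2     2     2     4     4     4     6     6     6     9     9     9    12    12    12    16
          7     1     1     1     2     2     2     4     5     5     7     8     8    11    13    14    17    19    20    24

24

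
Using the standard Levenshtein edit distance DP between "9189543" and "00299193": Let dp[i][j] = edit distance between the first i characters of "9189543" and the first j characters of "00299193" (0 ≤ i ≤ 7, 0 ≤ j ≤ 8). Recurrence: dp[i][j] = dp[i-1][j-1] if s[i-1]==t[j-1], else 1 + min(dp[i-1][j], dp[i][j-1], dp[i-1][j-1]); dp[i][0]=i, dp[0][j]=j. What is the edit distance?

6

   ''  0  0  2  9  9  1  9  3
''  0  1  2  3  4  5  6  7  8
 9  1  1  2  3  3  4  5  6  7
 1  2  2  2  3  4  4  4  5  6
 8  3  3  3  3  4  5  5  5  6
 9  4  4  4  4  3  4  5  5  6
 5  5  5  5  5  4  4  5  6  6
 4  6  6  6  6  5  5  5  6  7
 3  7  7  7  7  6  6  6  6  6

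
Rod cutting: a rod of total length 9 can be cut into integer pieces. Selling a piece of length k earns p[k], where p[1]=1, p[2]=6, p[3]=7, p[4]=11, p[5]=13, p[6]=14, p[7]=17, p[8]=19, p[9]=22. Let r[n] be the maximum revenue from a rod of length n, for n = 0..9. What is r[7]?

19

   n    0    1    2    3    4    5    6    7    8    9
r[n]    0    1    6    7   12   13   18   19   24   25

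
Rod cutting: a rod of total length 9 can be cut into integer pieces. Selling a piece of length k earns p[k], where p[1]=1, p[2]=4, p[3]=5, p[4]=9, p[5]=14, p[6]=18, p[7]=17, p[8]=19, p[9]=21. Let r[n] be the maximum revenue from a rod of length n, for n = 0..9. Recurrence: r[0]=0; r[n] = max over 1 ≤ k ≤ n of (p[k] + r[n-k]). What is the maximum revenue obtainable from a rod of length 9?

23

   n    0    1    2    3    4    5    6    7    8    9
r[n]    0    1    4    5    9   14   18   19   22   23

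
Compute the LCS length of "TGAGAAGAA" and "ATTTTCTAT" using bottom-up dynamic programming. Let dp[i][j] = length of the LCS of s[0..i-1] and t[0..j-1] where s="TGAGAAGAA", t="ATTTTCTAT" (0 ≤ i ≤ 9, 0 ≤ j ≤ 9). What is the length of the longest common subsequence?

   ''  A  T  T  T  T  C  T  A  T
''  0  0  0  0  0  0  0  0  0  0
 T  0  0  1  1  1  1  1  1  1  1
 G  0  0  1  1  1  1  1  1  1  1
 A  0  1  1  1  1  1  1  1  2  2
 G  0  1  1  1  1  1  1  1  2  2
 A  0  1  1  1  1  1  1  1  2  2
 A  0  1  1  1  1  1  1  1  2  2
 G  0  1  1  1  1  1  1  1  2  2
 A  0  1  1  1  1  1  1  1  2  2
 A  0  1  1  1  1  1  1  1  2  2

2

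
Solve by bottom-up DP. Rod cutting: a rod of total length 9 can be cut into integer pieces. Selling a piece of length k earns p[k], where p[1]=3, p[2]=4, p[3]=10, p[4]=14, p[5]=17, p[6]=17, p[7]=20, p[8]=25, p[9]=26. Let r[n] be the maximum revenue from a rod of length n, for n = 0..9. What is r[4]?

   n    0    1    2    3    4    5    6    7    8    9
r[n]    0    3    6   10   14   17   20   24   28   31

14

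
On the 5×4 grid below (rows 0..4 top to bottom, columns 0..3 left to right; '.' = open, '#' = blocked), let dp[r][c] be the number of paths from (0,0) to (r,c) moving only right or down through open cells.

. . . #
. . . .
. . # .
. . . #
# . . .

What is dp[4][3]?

r\c   0   1   2   3
  0   1   1   1   0
  1   1   2   3   3
  2   1   3   0   3
  3   1   4   4   0
  4   0   4   8   8

8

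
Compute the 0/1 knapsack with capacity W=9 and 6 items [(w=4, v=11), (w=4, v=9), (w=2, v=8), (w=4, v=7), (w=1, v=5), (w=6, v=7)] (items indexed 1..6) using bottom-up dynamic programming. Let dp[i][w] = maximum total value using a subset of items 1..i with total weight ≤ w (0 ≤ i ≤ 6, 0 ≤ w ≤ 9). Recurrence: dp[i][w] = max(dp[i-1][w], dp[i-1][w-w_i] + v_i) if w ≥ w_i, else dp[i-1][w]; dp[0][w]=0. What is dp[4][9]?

i\w   0   1   2   3   4   5   6   7   8   9
  0   0   0   0   0   0   0   0   0   0   0
  1   0   0   0   0  11  11  11  11  11  11
  2   0   0   0   0  11  11  11  11  20  20
  3   0   0   8   8  11  11  19  19  20  20
  4   0   0   8   8  11  11  19  19  20  20
  5   0   5   8  13  13  16  19  24  24  25
  6   0   5   8  13  13  16  19  24  24  25

20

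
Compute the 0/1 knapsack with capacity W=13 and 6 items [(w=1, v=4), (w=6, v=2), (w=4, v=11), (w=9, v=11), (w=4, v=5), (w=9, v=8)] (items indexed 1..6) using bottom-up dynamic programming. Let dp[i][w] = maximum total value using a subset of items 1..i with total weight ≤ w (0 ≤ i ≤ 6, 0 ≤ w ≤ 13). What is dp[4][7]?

i\w   0   1   2   3   4   5   6   7   8   9  10  11  12  13
  0   0   0   0   0   0   0   0   0   0   0   0   0   0   0
  1   0   4   4   4   4   4   4   4   4   4   4   4   4   4
  2   0   4   4   4   4   4   4   6   6   6   6   6   6   6
  3   0   4   4   4  11  15  15  15  15  15  15  17  17  17
  4   0   4   4   4  11  15  15  15  15  15  15  17  17  22
  5   0   4   4   4  11  15  15  15  16  20  20  20  20  22
  6   0   4   4   4  11  15  15  15  16  20  20  20  20  22

15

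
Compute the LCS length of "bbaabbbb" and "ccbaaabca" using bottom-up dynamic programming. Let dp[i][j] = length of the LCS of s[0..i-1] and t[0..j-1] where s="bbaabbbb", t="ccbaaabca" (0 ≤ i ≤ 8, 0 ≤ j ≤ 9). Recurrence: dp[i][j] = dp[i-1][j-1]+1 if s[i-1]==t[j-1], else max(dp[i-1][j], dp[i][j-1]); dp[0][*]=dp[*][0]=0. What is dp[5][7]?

4

   ''  c  c  b  a  a  a  b  c  a
''  0  0  0  0  0  0  0  0  0  0
 b  0  0  0  1  1  1  1  1  1  1
 b  0  0  0  1  1  1  1  2  2  2
 a  0  0  0  1  2  2  2  2  2  3
 a  0  0  0  1  2  3  3  3  3  3
 b  0  0  0  1  2  3  3  4  4  4
 b  0  0  0  1  2  3  3  4  4  4
 b  0  0  0  1  2  3  3  4  4  4
 b  0  0  0  1  2  3  3  4  4  4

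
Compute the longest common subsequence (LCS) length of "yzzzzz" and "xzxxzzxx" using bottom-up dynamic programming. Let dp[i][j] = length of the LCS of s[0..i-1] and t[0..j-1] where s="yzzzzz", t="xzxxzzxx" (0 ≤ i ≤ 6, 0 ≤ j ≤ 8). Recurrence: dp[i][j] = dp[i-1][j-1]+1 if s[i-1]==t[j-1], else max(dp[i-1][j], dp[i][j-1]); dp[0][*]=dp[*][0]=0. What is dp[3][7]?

   ''  x  z  x  x  z  z  x  x
''  0  0  0  0  0  0  0  0  0
 y  0  0  0  0  0  0  0  0  0
 z  0  0  1  1  1  1  1  1  1
 z  0  0  1  1  1  2  2  2  2
 z  0  0  1  1  1  2  3  3  3
 z  0  0  1  1  1  2  3  3  3
 z  0  0  1  1  1  2  3  3  3

2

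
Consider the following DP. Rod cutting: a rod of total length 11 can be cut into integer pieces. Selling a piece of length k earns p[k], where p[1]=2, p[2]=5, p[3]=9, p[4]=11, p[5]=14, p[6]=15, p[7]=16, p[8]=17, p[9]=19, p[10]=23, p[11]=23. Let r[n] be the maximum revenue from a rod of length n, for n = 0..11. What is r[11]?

32

   n    0    1    2    3    4    5    6    7    8    9   10   11
r[n]    0    2    5    9   11   14   18   20   23   27   29   32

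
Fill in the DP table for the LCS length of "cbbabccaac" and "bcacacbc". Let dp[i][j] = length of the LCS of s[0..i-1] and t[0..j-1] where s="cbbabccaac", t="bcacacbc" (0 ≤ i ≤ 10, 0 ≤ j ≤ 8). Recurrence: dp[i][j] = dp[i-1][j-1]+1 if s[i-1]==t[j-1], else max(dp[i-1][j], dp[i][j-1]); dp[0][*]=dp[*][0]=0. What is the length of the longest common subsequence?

5

   ''  b  c  a  c  a  c  b  c
''  0  0  0  0  0  0  0  0  0
 c  0  0  1  1  1  1  1  1  1
 b  0  1  1  1  1  1  1  2  2
 b  0  1  1  1  1  1  1  2  2
 a  0  1  1  2  2  2  2  2  2
 b  0  1  1  2  2  2  2  3  3
 c  0  1  2  2  3  3  3  3  4
 c  0  1  2  2  3  3  4  4  4
 a  0  1  2  3  3  4  4  4  4
 a  0  1  2  3  3  4  4  4  4
 c  0  1  2  3  4  4  5  5  5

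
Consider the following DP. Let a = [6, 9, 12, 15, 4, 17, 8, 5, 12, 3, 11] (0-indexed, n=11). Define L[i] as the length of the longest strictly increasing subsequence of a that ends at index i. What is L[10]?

   i    0    1    2    3    4    5    6    7    8    9   10
a[i]    6    9   12   15    4   17    8    5   12    3   11
L[i]    1    2    3    4    1    5    2    2    3    1    3

3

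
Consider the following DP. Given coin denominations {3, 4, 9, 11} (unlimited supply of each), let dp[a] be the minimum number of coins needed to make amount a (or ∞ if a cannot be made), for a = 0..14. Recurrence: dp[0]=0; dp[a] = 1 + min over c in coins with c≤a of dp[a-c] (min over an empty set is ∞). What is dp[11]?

1

 a  0  1  2  3  4  5  6  7  8  9 10 11 12 13 14
dp  0  -  -  1  1  -  2  2  2  1  3  1  2  2  2
(- denotes ∞ / unreachable)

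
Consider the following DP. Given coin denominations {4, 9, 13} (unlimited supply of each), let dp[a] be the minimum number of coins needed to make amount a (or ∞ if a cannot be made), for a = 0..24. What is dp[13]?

 a  0  1  2  3  4  5  6  7  8  9 10 11 12 13 14 15 16 17 18 19 20 21 22 23 24
dp  0  -  -  -  1  -  -  -  2  1  -  -  3  1  -  -  4  2  2  -  5  3  2  -  6
(- denotes ∞ / unreachable)

1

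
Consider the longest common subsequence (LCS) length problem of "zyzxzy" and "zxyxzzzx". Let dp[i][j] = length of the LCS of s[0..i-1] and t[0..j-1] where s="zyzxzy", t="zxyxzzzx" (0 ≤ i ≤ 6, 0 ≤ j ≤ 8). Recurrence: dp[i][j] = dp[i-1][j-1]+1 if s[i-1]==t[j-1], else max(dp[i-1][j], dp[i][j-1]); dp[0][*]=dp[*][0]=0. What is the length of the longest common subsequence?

4

   ''  z  x  y  x  z  z  z  x
''  0  0  0  0  0  0  0  0  0
 z  0  1  1  1  1  1  1  1  1
 y  0  1  1  2  2  2  2  2  2
 z  0  1  1  2  2  3  3  3  3
 x  0  1  2  2  3  3  3  3  4
 z  0  1  2  2  3  4  4  4  4
 y  0  1  2  3  3  4  4  4  4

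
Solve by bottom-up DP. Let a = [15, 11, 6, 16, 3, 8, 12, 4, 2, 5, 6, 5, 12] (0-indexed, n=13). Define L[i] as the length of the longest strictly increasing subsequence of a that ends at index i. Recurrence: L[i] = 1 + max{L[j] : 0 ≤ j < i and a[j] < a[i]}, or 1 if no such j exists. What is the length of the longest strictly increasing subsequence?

   i    0    1    2    3    4    5    6    7    8    9   10   11   12
a[i]   15   11    6   16    3    8   12    4    2    5    6    5   12
L[i]    1    1    1    2    1    2    3    2    1    3    4    3    5

5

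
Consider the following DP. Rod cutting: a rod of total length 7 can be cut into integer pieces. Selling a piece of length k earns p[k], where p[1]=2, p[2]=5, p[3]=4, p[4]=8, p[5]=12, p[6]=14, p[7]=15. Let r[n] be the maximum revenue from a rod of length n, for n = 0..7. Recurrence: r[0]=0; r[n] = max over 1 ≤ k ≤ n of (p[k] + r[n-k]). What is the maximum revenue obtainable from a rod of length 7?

17

   n    0    1    2    3    4    5    6    7
r[n]    0    2    5    7   10   12   15   17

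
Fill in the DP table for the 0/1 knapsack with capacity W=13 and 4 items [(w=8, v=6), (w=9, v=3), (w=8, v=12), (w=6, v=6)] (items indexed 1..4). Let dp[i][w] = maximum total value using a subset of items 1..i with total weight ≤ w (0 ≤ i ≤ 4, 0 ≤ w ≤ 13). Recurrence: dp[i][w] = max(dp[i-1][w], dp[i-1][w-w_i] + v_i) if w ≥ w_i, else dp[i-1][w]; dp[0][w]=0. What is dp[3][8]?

i\w   0   1   2   3   4   5   6   7   8   9  10  11  12  13
  0   0   0   0   0   0   0   0   0   0   0   0   0   0   0
  1   0   0   0   0   0   0   0   0   6   6   6   6   6   6
  2   0   0   0   0   0   0   0   0   6   6   6   6   6   6
  3   0   0   0   0   0   0   0   0  12  12  12  12  12  12
  4   0   0   0   0   0   0   6   6  12  12  12  12  12  12

12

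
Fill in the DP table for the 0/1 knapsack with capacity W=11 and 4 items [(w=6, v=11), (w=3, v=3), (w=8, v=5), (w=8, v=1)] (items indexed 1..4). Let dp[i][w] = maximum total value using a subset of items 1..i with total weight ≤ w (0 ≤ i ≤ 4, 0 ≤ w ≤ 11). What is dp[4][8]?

11

i\w   0   1   2   3   4   5   6   7   8   9  10  11
  0   0   0   0   0   0   0   0   0   0   0   0   0
  1   0   0   0   0   0   0  11  11  11  11  11  11
  2   0   0   0   3   3   3  11  11  11  14  14  14
  3   0   0   0   3   3   3  11  11  11  14  14  14
  4   0   0   0   3   3   3  11  11  11  14  14  14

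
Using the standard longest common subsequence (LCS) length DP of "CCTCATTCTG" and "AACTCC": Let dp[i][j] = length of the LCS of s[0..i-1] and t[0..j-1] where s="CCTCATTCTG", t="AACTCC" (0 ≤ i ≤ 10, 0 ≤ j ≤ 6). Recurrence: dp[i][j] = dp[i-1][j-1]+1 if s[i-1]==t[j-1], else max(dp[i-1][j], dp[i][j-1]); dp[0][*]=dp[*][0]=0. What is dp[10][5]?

3

   ''  A  A  C  T  C  C
''  0  0  0  0  0  0  0
 C  0  0  0  1  1  1  1
 C  0  0  0  1  1  2  2
 T  0  0  0  1  2  2  2
 C  0  0  0  1  2  3  3
 A  0  1  1  1  2  3  3
 T  0  1  1  1  2  3  3
 T  0  1  1  1  2  3  3
 C  0  1  1  2  2  3  4
 T  0  1  1  2  3  3  4
 G  0  1  1  2  3  3  4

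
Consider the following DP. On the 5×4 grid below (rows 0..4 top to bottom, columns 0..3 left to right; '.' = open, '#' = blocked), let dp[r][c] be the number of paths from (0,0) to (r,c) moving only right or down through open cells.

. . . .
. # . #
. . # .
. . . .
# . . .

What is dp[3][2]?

2

r\c   0   1   2   3
  0   1   1   1   1
  1   1   0   1   0
  2   1   1   0   0
  3   1   2   2   2
  4   0   2   4   6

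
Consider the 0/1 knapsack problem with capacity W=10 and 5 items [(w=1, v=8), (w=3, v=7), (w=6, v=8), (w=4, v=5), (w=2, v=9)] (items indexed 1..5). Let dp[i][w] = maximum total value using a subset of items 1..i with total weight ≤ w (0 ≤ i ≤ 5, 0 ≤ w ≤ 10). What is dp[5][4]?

17

i\w   0   1   2   3   4   5   6   7   8   9  10
  0   0   0   0   0   0   0   0   0   0   0   0
  1   0   8   8   8   8   8   8   8   8   8   8
  2   0   8   8   8  15  15  15  15  15  15  15
  3   0   8   8   8  15  15  15  16  16  16  23
  4   0   8   8   8  15  15  15  16  20  20  23
  5   0   8   9  17  17  17  24  24  24  25  29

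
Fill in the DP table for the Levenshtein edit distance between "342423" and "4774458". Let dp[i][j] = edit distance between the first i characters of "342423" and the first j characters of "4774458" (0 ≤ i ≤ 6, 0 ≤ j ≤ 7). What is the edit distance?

   ''  4  7  7  4  4  5  8
''  0  1  2  3  4  5  6  7
 3  1  1  2  3  4  5  6  7
 4  2  1  2  3  3  4  5  6
 2  3  2  2  3  4  4  5  6
 4  4  3  3  3  3  4  5  6
 2  5  4  4  4  4  4  5  6
 3  6  5  5  5  5  5  5  6

6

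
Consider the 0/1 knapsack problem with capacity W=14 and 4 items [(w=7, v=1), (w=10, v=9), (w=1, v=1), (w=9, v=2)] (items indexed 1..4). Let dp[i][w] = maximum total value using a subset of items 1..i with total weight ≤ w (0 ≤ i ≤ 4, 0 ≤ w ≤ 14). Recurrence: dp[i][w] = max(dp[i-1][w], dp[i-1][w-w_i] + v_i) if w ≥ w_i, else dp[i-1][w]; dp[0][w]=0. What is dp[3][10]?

i\w   0   1   2   3   4   5   6   7   8   9  10  11  12  13  14
  0   0   0   0   0   0   0   0   0   0   0   0   0   0   0   0
  1   0   0   0   0   0   0   0   1   1   1   1   1   1   1   1
  2   0   0   0   0   0   0   0   1   1   1   9   9   9   9   9
  3   0   1   1   1   1   1   1   1   2   2   9  10  10  10  10
  4   0   1   1   1   1   1   1   1   2   2   9  10  10  10  10

9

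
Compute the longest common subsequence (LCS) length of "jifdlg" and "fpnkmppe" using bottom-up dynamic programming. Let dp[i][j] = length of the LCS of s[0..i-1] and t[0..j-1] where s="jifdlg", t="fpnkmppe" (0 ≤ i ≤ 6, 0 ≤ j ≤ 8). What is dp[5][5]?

1

   ''  f  p  n  k  m  p  p  e
''  0  0  0  0  0  0  0  0  0
 j  0  0  0  0  0  0  0  0  0
 i  0  0  0  0  0  0  0  0  0
 f  0  1  1  1  1  1  1  1  1
 d  0  1  1  1  1  1  1  1  1
 l  0  1  1  1  1  1  1  1  1
 g  0  1  1  1  1  1  1  1  1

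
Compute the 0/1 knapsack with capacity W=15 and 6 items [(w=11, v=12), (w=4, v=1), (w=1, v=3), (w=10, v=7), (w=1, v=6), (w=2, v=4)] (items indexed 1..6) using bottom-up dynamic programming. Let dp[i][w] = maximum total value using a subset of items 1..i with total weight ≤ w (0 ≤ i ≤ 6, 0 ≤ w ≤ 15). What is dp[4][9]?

i\w   0   1   2   3   4   5   6   7   8   9  10  11  12  13  14  15
  0   0   0   0   0   0   0   0   0   0   0   0   0   0   0   0   0
  1   0   0   0   0   0   0   0   0   0   0   0  12  12  12  12  12
  2   0   0   0   0   1   1   1   1   1   1   1  12  12  12  12  13
  3   0   3   3   3   3   4   4   4   4   4   4  12  15  15  15  15
  4   0   3   3   3   3   4   4   4   4   4   7  12  15  15  15  15
  5   0   6   9   9   9   9  10  10  10  10  10  13  18  21  21  21
  6   0   6   9  10  13  13  13  13  14  14  14  14  18  21  22  25

4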